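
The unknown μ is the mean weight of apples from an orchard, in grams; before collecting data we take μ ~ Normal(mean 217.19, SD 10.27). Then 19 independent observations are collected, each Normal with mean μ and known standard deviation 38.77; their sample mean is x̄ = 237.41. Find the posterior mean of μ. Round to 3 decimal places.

Posterior mean ≈ 228.744

With known σ, the Normal prior is conjugate. Weight on the data is w = (n/σ²)/(n/σ² + 1/τ₀²) = 0.0126404/(0.0126404+0.00948111) = 0.57141.
Posterior mean = w·x̄ + (1−w)·μ₀ = 0.57141·237.41 + 0.42859·217.19 = 228.744.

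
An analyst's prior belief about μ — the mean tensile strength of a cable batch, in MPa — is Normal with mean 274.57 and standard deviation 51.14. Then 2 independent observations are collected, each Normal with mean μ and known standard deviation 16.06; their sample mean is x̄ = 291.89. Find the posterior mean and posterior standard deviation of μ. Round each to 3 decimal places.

Posterior mean ≈ 291.076; posterior SD ≈ 11.086

With known σ, the Normal prior is conjugate. Weight on the data is w = (n/σ²)/(n/σ² + 1/τ₀²) = 0.00775423/(0.00775423+0.00038237) = 0.95301.
Posterior mean = w·x̄ + (1−w)·μ₀ = 0.95301·291.89 + 0.046993·274.57 = 291.076. Posterior variance = 1/(0.00775423+0.00038237) = 122.901, so SD = 11.086.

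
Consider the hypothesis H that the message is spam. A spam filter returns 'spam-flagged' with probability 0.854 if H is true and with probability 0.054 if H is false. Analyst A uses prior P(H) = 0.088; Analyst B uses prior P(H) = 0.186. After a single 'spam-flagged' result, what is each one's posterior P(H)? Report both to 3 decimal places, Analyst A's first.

Analyst A: 0.604; Analyst B: 0.783

The likelihood ratio for a 'spam-flagged' result is 0.854/0.054 = 15.815.
Analyst A: prior odds 0.088/0.912 = 0.096491; posterior odds 1.5260; posterior probability 0.604.
Analyst B: prior odds 0.186/0.814 = 0.22850; posterior odds 3.6137; posterior probability 0.783.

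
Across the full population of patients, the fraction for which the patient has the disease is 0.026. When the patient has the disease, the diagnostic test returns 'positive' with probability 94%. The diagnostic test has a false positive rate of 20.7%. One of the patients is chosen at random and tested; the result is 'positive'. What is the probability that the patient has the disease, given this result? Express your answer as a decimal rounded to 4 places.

Let H be the event that the patient has the disease. P(H) = 0.026, so P(¬H) = 0.974. With E the 'positive' result, P(E|H) = 0.94 and P(E|¬H) = 0.207.
P(E) = 0.94·0.026 + 0.207·0.974 = 0.024440 + 0.20162 = 0.22606.
By Bayes' theorem, P(H|E) = 0.024440 / 0.22606 = 0.1081.

P(H | E) ≈ 0.1081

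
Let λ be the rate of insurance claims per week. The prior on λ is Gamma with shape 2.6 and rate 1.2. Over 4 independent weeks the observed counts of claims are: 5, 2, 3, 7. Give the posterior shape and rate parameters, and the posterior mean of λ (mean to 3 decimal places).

Posterior: Gamma(shape=19.6, rate=5.2); mean ≈ 3.769

The Poisson likelihood adds the total count to the shape and the number of exposure periods to the rate. Here ∑xᵢ = 17 and n = 4, so shape 2.6→19.6 and rate 1.2→5.2.
E[λ | data] = 19.6/5.2 = 3.769.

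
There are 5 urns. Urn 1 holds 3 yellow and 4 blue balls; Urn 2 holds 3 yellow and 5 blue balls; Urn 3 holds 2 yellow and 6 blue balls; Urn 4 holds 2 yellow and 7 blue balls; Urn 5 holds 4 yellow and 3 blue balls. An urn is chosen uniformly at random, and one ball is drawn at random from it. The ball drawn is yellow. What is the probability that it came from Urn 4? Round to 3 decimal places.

P(yellow|Urn 1) = 0.4286; P(yellow|Urn 2) = 0.375; P(yellow|Urn 3) = 0.25; P(yellow|Urn 4) = 0.2222; P(yellow|Urn 5) = 0.5714.
Prior × likelihood for each source: 0.2·0.4286=0.08571, 0.2·0.375=0.07500, 0.2·0.25=0.05000, 0.2·0.2222=0.04444, 0.2·0.5714=0.1143. Summing gives P(yellow) = 0.36944.
P(Urn 4 | yellow) = 0.04444 / 0.36944 = 0.120.

Posterior probability ≈ 0.120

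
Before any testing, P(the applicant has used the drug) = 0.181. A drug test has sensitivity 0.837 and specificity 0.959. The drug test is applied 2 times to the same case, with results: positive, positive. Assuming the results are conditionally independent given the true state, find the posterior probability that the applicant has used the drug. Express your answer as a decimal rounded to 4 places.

Posterior P(H) ≈ 0.9893

Let H be the event that the applicant has used the drug; start with P(H) = 0.181. P('positive'|H) = 0.837, P('positive'|¬H) = 0.041.
Update on result 1 ('positive'): P(H) ← 0.837·0.1810 / (0.837·0.1810 + 0.041·0.8190) = 0.15150/0.18508 = 0.8186.
Update on result 2 ('positive'): P(H) ← 0.837·0.8186 / (0.837·0.8186 + 0.041·0.1814) = 0.68514/0.69258 = 0.9893.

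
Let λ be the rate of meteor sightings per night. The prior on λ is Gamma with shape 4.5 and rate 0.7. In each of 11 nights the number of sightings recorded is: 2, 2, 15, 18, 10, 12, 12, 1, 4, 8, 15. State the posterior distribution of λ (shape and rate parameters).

The Poisson likelihood adds the total count to the shape and the number of exposure periods to the rate. Here ∑xᵢ = 99 and n = 11, so shape 4.5→103.5 and rate 0.7→11.7.

Posterior: Gamma(shape=103.5, rate=11.7)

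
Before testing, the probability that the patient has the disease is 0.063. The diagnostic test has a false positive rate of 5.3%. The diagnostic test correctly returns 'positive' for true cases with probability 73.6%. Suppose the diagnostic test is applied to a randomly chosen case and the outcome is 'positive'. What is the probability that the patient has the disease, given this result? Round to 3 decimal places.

Let H be the event that the patient has the disease. P(H) = 0.063, so P(¬H) = 0.937. With E the 'positive' result, P(E|H) = 0.736 and P(E|¬H) = 0.053.
P(E) = 0.736·0.063 + 0.053·0.937 = 0.046368 + 0.049661 = 0.096029.
By Bayes' theorem, P(H|E) = 0.046368 / 0.096029 = 0.483.

P(H | E) ≈ 0.483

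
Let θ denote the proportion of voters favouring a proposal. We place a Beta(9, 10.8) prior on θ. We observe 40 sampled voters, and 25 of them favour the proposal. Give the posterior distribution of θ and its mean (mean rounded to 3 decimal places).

Observing 25 successes and 15 failures updates Beta(9, 10.8) by adding the success and failure counts to the two shape parameters: α = 9+25 = 34, β = 10.8+15 = 25.8.
Posterior mean = α/(α+β) = 34/59.8 = 0.569.

Posterior: Beta(34, 25.8); mean ≈ 0.569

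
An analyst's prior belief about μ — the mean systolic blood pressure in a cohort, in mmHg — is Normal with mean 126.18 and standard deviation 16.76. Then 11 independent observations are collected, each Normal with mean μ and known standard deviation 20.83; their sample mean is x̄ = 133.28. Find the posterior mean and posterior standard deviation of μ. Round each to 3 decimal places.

Posterior mean ≈ 132.406; posterior SD ≈ 5.881

Prior precision 1/τ₀² = 1/16.76² = 0.00356002; data precision n/σ² = 11/20.83² = 0.0253521.
Posterior precision = 0.00356002 + 0.0253521 = 0.0289121, giving posterior SD = 1/√0.0289121 = 5.881.
Posterior mean = (0.00356002·126.18 + 0.0253521·133.28) / 0.0289121 = 132.406.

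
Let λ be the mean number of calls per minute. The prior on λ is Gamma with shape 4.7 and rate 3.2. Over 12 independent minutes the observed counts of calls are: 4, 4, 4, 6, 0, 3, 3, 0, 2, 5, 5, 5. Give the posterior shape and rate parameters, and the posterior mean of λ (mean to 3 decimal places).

Posterior: Gamma(shape=45.7, rate=15.2); mean ≈ 3.007

The Poisson likelihood adds the total count to the shape and the number of exposure periods to the rate. Here ∑xᵢ = 41 and n = 12, so shape 4.7→45.7 and rate 3.2→15.2.
E[λ | data] = 45.7/15.2 = 3.007.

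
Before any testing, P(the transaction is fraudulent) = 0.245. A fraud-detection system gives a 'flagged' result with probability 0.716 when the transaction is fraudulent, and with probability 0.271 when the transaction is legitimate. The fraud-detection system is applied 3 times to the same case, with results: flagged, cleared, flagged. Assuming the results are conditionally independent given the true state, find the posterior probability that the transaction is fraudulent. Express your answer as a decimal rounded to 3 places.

Posterior P(H) ≈ 0.469

Let H be the event that the transaction is fraudulent; start with P(H) = 0.245. P('flagged'|H) = 0.716, P('flagged'|¬H) = 0.271.
Update on result 1 ('flagged'): P(H) ← 0.716·0.2450 / (0.716·0.2450 + 0.271·0.7550) = 0.17542/0.38003 = 0.4616.
Update on result 2 ('cleared'): P(H) ← 0.284·0.4616 / (0.284·0.4616 + 0.729·0.5384) = 0.13109/0.52359 = 0.2504.
Update on result 3 ('flagged'): P(H) ← 0.716·0.2504 / (0.716·0.2504 + 0.271·0.7496) = 0.17927/0.38242 = 0.4688.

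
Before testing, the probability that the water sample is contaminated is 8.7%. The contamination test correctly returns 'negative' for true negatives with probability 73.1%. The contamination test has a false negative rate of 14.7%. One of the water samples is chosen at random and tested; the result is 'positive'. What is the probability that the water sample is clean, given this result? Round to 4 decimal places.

Write H for 'the water sample is contaminated'. Prior odds H:¬H = 0.087/0.913 = 0.095290. For the 'positive' outcome, the likelihood ratio is 0.853/0.269 = 3.1710.
Posterior odds = 0.095290 × 3.1710 = 0.30217, so P(H|E) = 0.30217/(1+0.30217) = 0.2320. Then P(¬H|E) = 1 − 0.2320 = 0.7680.

P(¬H | E) ≈ 0.7680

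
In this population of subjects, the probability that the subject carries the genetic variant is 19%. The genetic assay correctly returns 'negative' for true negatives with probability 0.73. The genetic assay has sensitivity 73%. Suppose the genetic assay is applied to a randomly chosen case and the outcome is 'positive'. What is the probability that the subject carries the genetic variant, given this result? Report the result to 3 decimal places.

P(H | E) ≈ 0.388

Write H for 'the subject carries the genetic variant'. Prior odds H:¬H = 0.19/0.81 = 0.23457. For the 'positive' outcome, the likelihood ratio is 0.73/0.27 = 2.7037.
Posterior odds = 0.23457 × 2.7037 = 0.63420, so P(H|E) = 0.63420/(1+0.63420) = 0.388.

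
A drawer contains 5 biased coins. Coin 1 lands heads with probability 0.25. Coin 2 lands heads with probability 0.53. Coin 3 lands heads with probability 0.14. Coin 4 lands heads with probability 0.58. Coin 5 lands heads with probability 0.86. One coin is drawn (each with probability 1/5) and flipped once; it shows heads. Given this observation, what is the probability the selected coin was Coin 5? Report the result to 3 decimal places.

Posterior probability ≈ 0.364

Tabulate prior·likelihood by source: [1] prior 0.2, lik 0.25, product 0.05000; [2] prior 0.2, lik 0.53, product 0.1060; [3] prior 0.2, lik 0.14, product 0.02800; [4] prior 0.2, lik 0.58, product 0.1160; [5] prior 0.2, lik 0.86, product 0.1720.
Normalizing constant = 0.47200; the posterior for Coin 5 is its product over the sum, 0.1720/0.47200 = 0.364.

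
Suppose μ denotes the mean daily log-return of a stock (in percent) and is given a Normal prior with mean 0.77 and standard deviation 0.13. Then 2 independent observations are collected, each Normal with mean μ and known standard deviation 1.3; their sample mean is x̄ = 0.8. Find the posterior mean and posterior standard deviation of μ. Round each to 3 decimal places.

Prior precision 1/τ₀² = 1/0.13² = 59.1716; data precision n/σ² = 2/1.3² = 1.18343.
Posterior precision = 59.1716 + 1.18343 = 60.3550, giving posterior SD = 1/√60.3550 = 0.129.
Posterior mean = (59.1716·0.77 + 1.18343·0.8) / 60.3550 = 0.771.

Posterior mean ≈ 0.771; posterior SD ≈ 0.129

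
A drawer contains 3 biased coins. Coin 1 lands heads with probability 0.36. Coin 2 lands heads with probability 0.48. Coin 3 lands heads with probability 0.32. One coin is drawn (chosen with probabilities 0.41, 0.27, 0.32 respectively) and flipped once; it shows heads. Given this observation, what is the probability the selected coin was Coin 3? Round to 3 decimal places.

P(heads|C1) = 0.36; P(heads|C2) = 0.48; P(heads|C3) = 0.32.
Prior × likelihood for each source: 0.41·0.36=0.1476, 0.27·0.48=0.1296, 0.32·0.32=0.1024. Summing gives P(heads) = 0.37960.
P(Coin 3 | heads) = 0.1024 / 0.37960 = 0.270.

Posterior probability ≈ 0.270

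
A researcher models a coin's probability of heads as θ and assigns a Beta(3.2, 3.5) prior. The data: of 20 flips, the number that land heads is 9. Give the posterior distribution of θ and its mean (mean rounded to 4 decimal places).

Observing 9 successes and 11 failures updates Beta(3.2, 3.5) by adding the success and failure counts to the two shape parameters: α = 3.2+9 = 12.2, β = 3.5+11 = 14.5.
Posterior mean = α/(α+β) = 12.2/26.7 = 0.4569.

Posterior: Beta(12.2, 14.5); mean ≈ 0.4569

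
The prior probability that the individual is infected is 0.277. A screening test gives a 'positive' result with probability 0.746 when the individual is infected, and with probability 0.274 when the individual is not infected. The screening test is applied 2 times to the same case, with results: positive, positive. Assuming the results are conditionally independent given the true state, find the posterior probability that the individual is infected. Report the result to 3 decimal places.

With H the event that the individual is infected, the joint likelihood of the observed sequence is P(data|H) = 0.746·0.746 = 0.55652 and P(data|¬H) = 0.274·0.274 = 0.075076.
Bayes: P(H|data) = 0.277·0.55652 / (0.277·0.55652 + 0.723·0.075076) = 0.15415/0.20843 = 0.7396.

Posterior P(H) ≈ 0.740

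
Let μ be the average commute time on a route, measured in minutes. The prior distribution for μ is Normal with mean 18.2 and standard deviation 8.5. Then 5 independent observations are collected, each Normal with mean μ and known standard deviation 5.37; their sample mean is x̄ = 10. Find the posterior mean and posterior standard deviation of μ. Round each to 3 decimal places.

Prior precision 1/τ₀² = 1/8.5² = 0.0138408; data precision n/σ² = 5/5.37² = 0.173389.
Posterior precision = 0.0138408 + 0.173389 = 0.187230, giving posterior SD = 1/√0.187230 = 2.311.
Posterior mean = (0.0138408·18.2 + 0.173389·10) / 0.187230 = 10.606.

Posterior mean ≈ 10.606; posterior SD ≈ 2.311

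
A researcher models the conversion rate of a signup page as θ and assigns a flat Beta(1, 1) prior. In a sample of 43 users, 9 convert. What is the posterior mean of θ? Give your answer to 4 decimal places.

Posterior mean ≈ 0.2222

The binomial likelihood is conjugate to the Beta prior: with 9 successes and 34 failures, the posterior is Beta(1+9, 1+34) = Beta(10, 35).
Posterior mean = α/(α+β) = 10/45 = 0.2222.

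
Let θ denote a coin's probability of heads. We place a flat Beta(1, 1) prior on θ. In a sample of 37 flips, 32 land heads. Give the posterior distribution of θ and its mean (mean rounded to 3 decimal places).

Posterior: Beta(33, 6); mean ≈ 0.846

The binomial likelihood is conjugate to the Beta prior: with 32 successes and 5 failures, the posterior is Beta(1+32, 1+5) = Beta(33, 6).
Posterior mean = α/(α+β) = 33/39 = 0.846.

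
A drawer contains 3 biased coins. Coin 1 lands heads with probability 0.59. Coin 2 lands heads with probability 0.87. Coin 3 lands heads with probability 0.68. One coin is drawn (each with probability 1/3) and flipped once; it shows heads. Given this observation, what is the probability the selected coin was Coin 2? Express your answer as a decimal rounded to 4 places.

Tabulate prior·likelihood by source: [1] prior 0.333333, lik 0.59, product 0.1967; [2] prior 0.333333, lik 0.87, product 0.2900; [3] prior 0.333333, lik 0.68, product 0.2267.
Normalizing constant = 0.71333; the posterior for Coin 2 is its product over the sum, 0.2900/0.71333 = 0.4065.

Posterior probability ≈ 0.4065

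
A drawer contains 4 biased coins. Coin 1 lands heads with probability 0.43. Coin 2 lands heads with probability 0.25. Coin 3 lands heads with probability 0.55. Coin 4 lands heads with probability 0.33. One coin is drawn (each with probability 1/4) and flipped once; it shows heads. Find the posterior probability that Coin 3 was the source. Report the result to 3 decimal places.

P(heads|C1) = 0.43; P(heads|C2) = 0.25; P(heads|C3) = 0.55; P(heads|C4) = 0.33.
Prior × likelihood for each source: 0.25·0.43=0.1075, 0.25·0.25=0.06250, 0.25·0.55=0.1375, 0.25·0.33=0.08250. Summing gives P(heads) = 0.39000.
P(Coin 3 | heads) = 0.1375 / 0.39000 = 0.353.

Posterior probability ≈ 0.353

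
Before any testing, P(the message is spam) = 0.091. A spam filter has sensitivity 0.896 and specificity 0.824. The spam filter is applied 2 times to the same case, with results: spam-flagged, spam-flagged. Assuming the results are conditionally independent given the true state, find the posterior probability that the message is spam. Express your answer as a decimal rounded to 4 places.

With H the event that the message is spam, the joint likelihood of the observed sequence is P(data|H) = 0.896·0.896 = 0.80282 and P(data|¬H) = 0.176·0.176 = 0.030976.
Bayes: P(H|data) = 0.091·0.80282 / (0.091·0.80282 + 0.909·0.030976) = 0.073056/0.10121 = 0.7218.

Posterior P(H) ≈ 0.7218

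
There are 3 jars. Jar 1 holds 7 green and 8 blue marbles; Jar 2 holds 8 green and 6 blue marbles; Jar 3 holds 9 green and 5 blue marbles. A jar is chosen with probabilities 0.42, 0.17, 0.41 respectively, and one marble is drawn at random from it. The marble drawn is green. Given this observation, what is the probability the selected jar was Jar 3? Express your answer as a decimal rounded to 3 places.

Tabulate prior·likelihood by source: [1] prior 0.42, lik 0.4667, product 0.1960; [2] prior 0.17, lik 0.5714, product 0.09714; [3] prior 0.41, lik 0.6429, product 0.2636.
Normalizing constant = 0.55671; the posterior for Jar 3 is its product over the sum, 0.2636/0.55671 = 0.473.

Posterior probability ≈ 0.473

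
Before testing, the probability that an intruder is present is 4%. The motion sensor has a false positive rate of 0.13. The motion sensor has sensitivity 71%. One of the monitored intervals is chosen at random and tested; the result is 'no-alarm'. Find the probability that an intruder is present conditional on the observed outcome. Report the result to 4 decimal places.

Write H for 'an intruder is present'. Prior odds H:¬H = 0.04/0.96 = 0.041667. For the 'no-alarm' outcome, the likelihood ratio is 0.29/0.87 = 0.33333.
Posterior odds = 0.041667 × 0.33333 = 0.013889, so P(H|E) = 0.013889/(1+0.013889) = 0.0137.

P(H | E) ≈ 0.0137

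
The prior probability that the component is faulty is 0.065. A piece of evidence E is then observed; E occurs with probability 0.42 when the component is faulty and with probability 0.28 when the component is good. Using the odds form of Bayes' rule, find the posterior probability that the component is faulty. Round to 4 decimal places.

Prior odds = 0.065/(1−0.065) = 0.069519. In log-odds, ln(0.069519) = -2.6662.
Add log likelihood ratio: ln(1.5000) = 0.40547.
Posterior log-odds = -2.2607, so posterior odds = exp(-2.2607) = 0.10428. Converting, P(H|E) = 0.10428/1.1043 = 0.0944.

Posterior probability ≈ 0.0944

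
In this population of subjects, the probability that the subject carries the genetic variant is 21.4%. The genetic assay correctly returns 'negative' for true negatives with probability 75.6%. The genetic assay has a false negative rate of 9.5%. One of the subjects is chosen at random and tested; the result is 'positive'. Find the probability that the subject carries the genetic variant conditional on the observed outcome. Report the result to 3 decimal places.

P(H | E) ≈ 0.502

Let H be the event that the subject carries the genetic variant. P(H) = 0.214, so P(¬H) = 0.786. With E the 'positive' result, P(E|H) = 0.905 and P(E|¬H) = 0.244.
P(E) = 0.905·0.214 + 0.244·0.786 = 0.19367 + 0.19178 = 0.38545.
By Bayes' theorem, P(H|E) = 0.19367 / 0.38545 = 0.502.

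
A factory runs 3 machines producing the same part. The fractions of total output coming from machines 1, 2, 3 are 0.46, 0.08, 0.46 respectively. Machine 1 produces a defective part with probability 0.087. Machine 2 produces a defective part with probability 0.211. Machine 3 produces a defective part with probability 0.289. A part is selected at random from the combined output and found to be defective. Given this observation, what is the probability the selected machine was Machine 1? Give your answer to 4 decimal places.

Posterior probability ≈ 0.2108

P(defective|M1) = 0.087; P(defective|M2) = 0.211; P(defective|M3) = 0.289.
Prior × likelihood for each source: 0.46·0.087=0.04002, 0.08·0.211=0.01688, 0.46·0.289=0.1329. Summing gives P(defective) = 0.18984.
P(Machine 1 | defective) = 0.04002 / 0.18984 = 0.2108.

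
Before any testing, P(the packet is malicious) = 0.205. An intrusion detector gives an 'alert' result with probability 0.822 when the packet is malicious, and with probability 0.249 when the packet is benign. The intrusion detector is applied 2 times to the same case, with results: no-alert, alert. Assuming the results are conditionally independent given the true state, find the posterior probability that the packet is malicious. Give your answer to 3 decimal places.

Posterior P(H) ≈ 0.168

Let H be the event that the packet is malicious; start with P(H) = 0.205. P('alert'|H) = 0.822, P('alert'|¬H) = 0.249.
Update on result 1 ('no-alert'): P(H) ← 0.178·0.2050 / (0.178·0.2050 + 0.751·0.7950) = 0.036490/0.63354 = 0.0576.
Update on result 2 ('alert'): P(H) ← 0.822·0.0576 / (0.822·0.0576 + 0.249·0.9424) = 0.047345/0.28200 = 0.1679.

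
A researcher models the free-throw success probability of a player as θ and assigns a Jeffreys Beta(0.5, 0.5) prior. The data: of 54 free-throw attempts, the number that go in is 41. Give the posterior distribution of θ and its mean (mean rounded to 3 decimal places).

Observing 41 successes and 13 failures updates Beta(0.5, 0.5) by adding the success and failure counts to the two shape parameters: α = 0.5+41 = 41.5, β = 0.5+13 = 13.5.
E[θ | data] = 41.5/(41.5+13.5) = 0.755.

Posterior: Beta(41.5, 13.5); mean ≈ 0.755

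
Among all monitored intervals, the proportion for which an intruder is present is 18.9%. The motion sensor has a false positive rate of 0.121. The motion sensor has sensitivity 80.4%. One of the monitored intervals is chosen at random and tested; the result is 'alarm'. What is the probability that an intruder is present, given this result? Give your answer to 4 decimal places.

P(H | E) ≈ 0.6076

Write H for 'an intruder is present'. Prior odds H:¬H = 0.189/0.811 = 0.23305. For the 'alarm' outcome, the likelihood ratio is 0.804/0.121 = 6.6446.
Posterior odds = 0.23305 × 6.6446 = 1.5485, so P(H|E) = 1.5485/(1+1.5485) = 0.6076.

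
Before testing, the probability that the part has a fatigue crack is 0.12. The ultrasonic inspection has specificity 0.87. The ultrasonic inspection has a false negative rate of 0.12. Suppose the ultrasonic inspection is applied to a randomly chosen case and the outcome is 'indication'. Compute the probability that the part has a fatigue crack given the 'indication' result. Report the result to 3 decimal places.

Let H be the event that the part has a fatigue crack. P(H) = 0.12, so P(¬H) = 0.88. With E the 'indication' result, P(E|H) = 0.88 and P(E|¬H) = 0.13.
P(E) = 0.88·0.12 + 0.13·0.88 = 0.10560 + 0.11440 = 0.22000.
By Bayes' theorem, P(H|E) = 0.10560 / 0.22000 = 0.480.

P(H | E) ≈ 0.480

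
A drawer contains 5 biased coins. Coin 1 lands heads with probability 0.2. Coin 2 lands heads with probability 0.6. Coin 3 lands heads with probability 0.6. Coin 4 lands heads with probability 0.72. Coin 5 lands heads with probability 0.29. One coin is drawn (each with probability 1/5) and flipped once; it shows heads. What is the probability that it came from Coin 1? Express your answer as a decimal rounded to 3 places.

Posterior probability ≈ 0.083

Tabulate prior·likelihood by source: [1] prior 0.2, lik 0.2, product 0.04000; [2] prior 0.2, lik 0.6, product 0.1200; [3] prior 0.2, lik 0.6, product 0.1200; [4] prior 0.2, lik 0.72, product 0.1440; [5] prior 0.2, lik 0.29, product 0.05800.
Normalizing constant = 0.48200; the posterior for Coin 1 is its product over the sum, 0.04000/0.48200 = 0.083.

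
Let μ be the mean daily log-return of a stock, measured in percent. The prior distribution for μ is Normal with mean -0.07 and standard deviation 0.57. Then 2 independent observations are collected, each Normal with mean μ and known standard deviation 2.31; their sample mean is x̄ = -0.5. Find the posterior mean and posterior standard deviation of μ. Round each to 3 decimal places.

Prior precision 1/τ₀² = 1/0.57² = 3.07787; data precision n/σ² = 2/2.31² = 0.374806.
Posterior precision = 3.07787 + 0.374806 = 3.45268, giving posterior SD = 1/√3.45268 = 0.538.
Posterior mean = (3.07787·-0.07 + 0.374806·-0.5) / 3.45268 = -0.117.

Posterior mean ≈ -0.117; posterior SD ≈ 0.538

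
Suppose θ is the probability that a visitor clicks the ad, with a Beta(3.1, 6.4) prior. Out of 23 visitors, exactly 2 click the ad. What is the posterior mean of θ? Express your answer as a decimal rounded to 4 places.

Posterior mean ≈ 0.1569

The binomial likelihood is conjugate to the Beta prior: with 2 successes and 21 failures, the posterior is Beta(3.1+2, 6.4+21) = Beta(5.1, 27.4).
Posterior mean = α/(α+β) = 5.1/32.5 = 0.1569.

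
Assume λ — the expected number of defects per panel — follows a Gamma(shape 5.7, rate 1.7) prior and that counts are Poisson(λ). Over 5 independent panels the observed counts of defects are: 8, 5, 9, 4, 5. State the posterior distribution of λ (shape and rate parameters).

Total count ∑xᵢ = 31 over n = 5 panels.
Gamma is conjugate to the Poisson likelihood: posterior is Gamma(shape = 5.7+31 = 36.7, rate = 1.7+5 = 6.7).

Posterior: Gamma(shape=36.7, rate=6.7)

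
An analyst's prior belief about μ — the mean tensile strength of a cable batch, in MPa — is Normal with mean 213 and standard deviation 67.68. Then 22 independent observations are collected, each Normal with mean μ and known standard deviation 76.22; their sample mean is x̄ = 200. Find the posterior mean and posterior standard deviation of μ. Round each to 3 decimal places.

Posterior mean ≈ 200.709; posterior SD ≈ 15.801

Prior precision 1/τ₀² = 1/67.68² = 0.00021831; data precision n/σ² = 22/76.22² = 0.00378691.
Posterior precision = 0.00021831 + 0.00378691 = 0.00400522, giving posterior SD = 1/√0.00400522 = 15.801.
Posterior mean = (0.00021831·213 + 0.00378691·200) / 0.00400522 = 200.709.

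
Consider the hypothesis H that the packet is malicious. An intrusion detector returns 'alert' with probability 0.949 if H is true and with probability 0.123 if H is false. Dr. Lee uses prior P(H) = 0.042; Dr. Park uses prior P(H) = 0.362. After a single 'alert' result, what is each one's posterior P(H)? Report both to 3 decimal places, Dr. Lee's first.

Dr. Lee: 0.253; Dr. Park: 0.814

The likelihood ratio for an 'alert' result is 0.949/0.123 = 7.7154.
Dr. Lee: prior odds 0.042/0.958 = 0.043841; posterior odds 0.33826; posterior probability 0.253.
Dr. Park: prior odds 0.362/0.638 = 0.56740; posterior odds 4.3777; posterior probability 0.814.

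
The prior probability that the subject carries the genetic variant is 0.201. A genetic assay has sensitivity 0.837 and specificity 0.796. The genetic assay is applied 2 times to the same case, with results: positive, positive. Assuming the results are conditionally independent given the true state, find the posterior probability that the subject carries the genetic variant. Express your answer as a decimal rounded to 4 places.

Posterior P(H) ≈ 0.8090

With H the event that the subject carries the genetic variant, the joint likelihood of the observed sequence is P(data|H) = 0.837·0.837 = 0.70057 and P(data|¬H) = 0.204·0.204 = 0.041616.
Bayes: P(H|data) = 0.201·0.70057 / (0.201·0.70057 + 0.799·0.041616) = 0.14081/0.17407 = 0.8090.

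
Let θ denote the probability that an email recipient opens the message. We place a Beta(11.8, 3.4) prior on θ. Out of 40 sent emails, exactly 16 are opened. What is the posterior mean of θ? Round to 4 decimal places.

Observing 16 successes and 24 failures updates Beta(11.8, 3.4) by adding the success and failure counts to the two shape parameters: α = 11.8+16 = 27.8, β = 3.4+24 = 27.4.
Posterior mean = α/(α+β) = 27.8/55.2 = 0.5036.

Posterior mean ≈ 0.5036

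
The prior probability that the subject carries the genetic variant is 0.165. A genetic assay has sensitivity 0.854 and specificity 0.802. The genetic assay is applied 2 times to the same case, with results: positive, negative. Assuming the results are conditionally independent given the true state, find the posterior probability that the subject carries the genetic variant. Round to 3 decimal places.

Posterior P(H) ≈ 0.134

Let H be the event that the subject carries the genetic variant; start with P(H) = 0.165. P('positive'|H) = 0.854, P('positive'|¬H) = 0.198.
Update on result 1 ('positive'): P(H) ← 0.854·0.1650 / (0.854·0.1650 + 0.198·0.8350) = 0.14091/0.30624 = 0.4601.
Update on result 2 ('negative'): P(H) ← 0.146·0.4601 / (0.146·0.4601 + 0.802·0.5399) = 0.067179/0.50016 = 0.1343.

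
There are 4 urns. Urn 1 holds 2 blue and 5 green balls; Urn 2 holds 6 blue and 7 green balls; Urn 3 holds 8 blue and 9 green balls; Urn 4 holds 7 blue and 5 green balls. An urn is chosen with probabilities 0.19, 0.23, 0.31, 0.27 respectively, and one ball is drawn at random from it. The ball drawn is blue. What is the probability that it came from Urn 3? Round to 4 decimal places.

Tabulate prior·likelihood by source: [1] prior 0.19, lik 0.2857, product 0.05429; [2] prior 0.23, lik 0.4615, product 0.1062; [3] prior 0.31, lik 0.4706, product 0.1459; [4] prior 0.27, lik 0.5833, product 0.1575.
Normalizing constant = 0.46382; the posterior for Urn 3 is its product over the sum, 0.1459/0.46382 = 0.3145.

Posterior probability ≈ 0.3145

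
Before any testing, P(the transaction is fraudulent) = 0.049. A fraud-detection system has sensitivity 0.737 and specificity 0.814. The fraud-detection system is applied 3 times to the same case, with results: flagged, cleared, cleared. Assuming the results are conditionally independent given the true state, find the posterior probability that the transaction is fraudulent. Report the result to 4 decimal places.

With H the event that the transaction is fraudulent, the joint likelihood of the observed sequence is P(data|H) = 0.737·0.263·0.263 = 0.050978 and P(data|¬H) = 0.186·0.814·0.814 = 0.12324.
Bayes: P(H|data) = 0.049·0.050978 / (0.049·0.050978 + 0.951·0.12324) = 0.0024979/0.11970 = 0.0209.

Posterior P(H) ≈ 0.0209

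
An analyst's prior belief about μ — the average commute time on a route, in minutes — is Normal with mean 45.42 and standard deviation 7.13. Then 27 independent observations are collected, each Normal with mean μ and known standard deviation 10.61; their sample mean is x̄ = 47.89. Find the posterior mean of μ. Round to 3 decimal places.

Posterior mean ≈ 47.703

With known σ, the Normal prior is conjugate. Weight on the data is w = (n/σ²)/(n/σ² + 1/τ₀²) = 0.239846/(0.239846+0.0196708) = 0.92420.
Posterior mean = w·x̄ + (1−w)·μ₀ = 0.92420·47.89 + 0.075798·45.42 = 47.703.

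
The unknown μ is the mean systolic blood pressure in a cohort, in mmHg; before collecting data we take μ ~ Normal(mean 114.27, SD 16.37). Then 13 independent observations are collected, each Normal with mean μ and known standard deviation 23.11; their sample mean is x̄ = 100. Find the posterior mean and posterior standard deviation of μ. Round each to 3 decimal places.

Posterior mean ≈ 101.897; posterior SD ≈ 5.968

Prior precision 1/τ₀² = 1/16.37² = 0.00373166; data precision n/σ² = 13/23.11² = 0.0243413.
Posterior precision = 0.00373166 + 0.0243413 = 0.0280729, giving posterior SD = 1/√0.0280729 = 5.968.
Posterior mean = (0.00373166·114.27 + 0.0243413·100) / 0.0280729 = 101.897.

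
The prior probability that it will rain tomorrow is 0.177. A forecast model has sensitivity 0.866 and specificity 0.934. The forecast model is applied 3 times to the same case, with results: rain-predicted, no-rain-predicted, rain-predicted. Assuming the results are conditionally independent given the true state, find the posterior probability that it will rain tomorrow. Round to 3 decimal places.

Let H be the event that it will rain tomorrow; start with P(H) = 0.177. P('rain-predicted'|H) = 0.866, P('rain-predicted'|¬H) = 0.066.
Update on result 1 ('rain-predicted'): P(H) ← 0.866·0.1770 / (0.866·0.1770 + 0.066·0.8230) = 0.15328/0.20760 = 0.7384.
Update on result 2 ('no-rain-predicted'): P(H) ← 0.134·0.7384 / (0.134·0.7384 + 0.934·0.2616) = 0.098939/0.34332 = 0.2882.
Update on result 3 ('rain-predicted'): P(H) ← 0.866·0.2882 / (0.866·0.2882 + 0.066·0.7118) = 0.24957/0.29655 = 0.8416.

Posterior P(H) ≈ 0.842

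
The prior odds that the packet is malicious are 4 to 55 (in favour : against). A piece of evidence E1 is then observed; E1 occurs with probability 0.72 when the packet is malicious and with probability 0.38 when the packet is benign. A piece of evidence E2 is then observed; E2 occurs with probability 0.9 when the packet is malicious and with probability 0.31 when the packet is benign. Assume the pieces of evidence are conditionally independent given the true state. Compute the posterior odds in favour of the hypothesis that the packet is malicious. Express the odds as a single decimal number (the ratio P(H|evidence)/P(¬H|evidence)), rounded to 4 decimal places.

Prior odds = 4/55 = 0.072727. In log-odds, ln(0.072727) = -2.6210.
Add log likelihood ratios: ln(1.8947) + ln(2.9032) = 1.7049.
Posterior log-odds = -0.91614, so posterior odds = exp(-0.91614) = 0.40006.

Posterior odds ≈ 0.4001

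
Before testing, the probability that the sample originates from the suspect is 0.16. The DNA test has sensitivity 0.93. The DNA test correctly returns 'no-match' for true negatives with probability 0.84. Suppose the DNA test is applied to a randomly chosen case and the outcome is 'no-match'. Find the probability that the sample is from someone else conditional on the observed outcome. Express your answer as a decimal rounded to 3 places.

P(¬H | E) ≈ 0.984

Let H be the event that the sample originates from the suspect. P(H) = 0.16, so P(¬H) = 0.84. With E the 'no-match' result, P(E|H) = 0.07 and P(E|¬H) = 0.84.
P(E) = 0.07·0.16 + 0.84·0.84 = 0.011200 + 0.70560 = 0.71680.
By Bayes' theorem, P(H|E) = 0.011200 / 0.71680 = 0.016. Hence P(¬H|E) = 1 − 0.016 = 0.984.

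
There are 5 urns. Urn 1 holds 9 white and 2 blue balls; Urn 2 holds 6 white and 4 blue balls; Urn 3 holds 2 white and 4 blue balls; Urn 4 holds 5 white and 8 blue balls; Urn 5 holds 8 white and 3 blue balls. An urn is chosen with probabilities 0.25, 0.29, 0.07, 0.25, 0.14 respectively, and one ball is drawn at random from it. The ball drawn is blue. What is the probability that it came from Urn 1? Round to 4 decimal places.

P(blue|Urn 1) = 0.1818; P(blue|Urn 2) = 0.4; P(blue|Urn 3) = 0.6667; P(blue|Urn 4) = 0.6154; P(blue|Urn 5) = 0.2727.
Prior × likelihood for each source: 0.25·0.1818=0.04545, 0.29·0.4=0.1160, 0.07·0.6667=0.04667, 0.25·0.6154=0.1538, 0.14·0.2727=0.03818. Summing gives P(blue) = 0.40015.
P(Urn 1 | blue) = 0.04545 / 0.40015 = 0.1136.

Posterior probability ≈ 0.1136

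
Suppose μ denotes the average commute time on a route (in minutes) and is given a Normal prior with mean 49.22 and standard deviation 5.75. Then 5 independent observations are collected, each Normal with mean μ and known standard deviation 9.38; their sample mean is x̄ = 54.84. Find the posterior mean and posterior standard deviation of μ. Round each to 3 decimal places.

Posterior mean ≈ 52.888; posterior SD ≈ 3.389

Prior precision 1/τ₀² = 1/5.75² = 0.0302457; data precision n/σ² = 5/9.38² = 0.0568283.
Posterior precision = 0.0302457 + 0.0568283 = 0.0870740, giving posterior SD = 1/√0.0870740 = 3.389.
Posterior mean = (0.0302457·49.22 + 0.0568283·54.84) / 0.0870740 = 52.888.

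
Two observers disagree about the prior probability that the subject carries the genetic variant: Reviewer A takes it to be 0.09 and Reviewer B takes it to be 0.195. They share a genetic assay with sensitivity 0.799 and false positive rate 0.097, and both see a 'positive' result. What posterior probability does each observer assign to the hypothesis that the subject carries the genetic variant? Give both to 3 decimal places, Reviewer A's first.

Reviewer A: 0.449; Reviewer B: 0.666

P('+'|H) = 0.799, P('+'|¬H) = 0.097.
Reviewer A: numerator 0.799·0.09 = 0.071910; evidence = 0.071910+0.097·0.91 = 0.16018; posterior = 0.449.
Reviewer B: numerator 0.799·0.195 = 0.15581; evidence = 0.15581+0.097·0.805 = 0.23389; posterior = 0.666.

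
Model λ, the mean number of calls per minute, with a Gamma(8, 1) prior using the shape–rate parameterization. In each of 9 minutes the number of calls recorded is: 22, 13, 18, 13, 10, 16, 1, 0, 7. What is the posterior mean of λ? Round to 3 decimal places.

The Poisson likelihood adds the total count to the shape and the number of exposure periods to the rate. Here ∑xᵢ = 100 and n = 9, so shape 8→108 and rate 1→10.
E[λ | data] = 108/10 = 10.800.

Posterior mean ≈ 10.800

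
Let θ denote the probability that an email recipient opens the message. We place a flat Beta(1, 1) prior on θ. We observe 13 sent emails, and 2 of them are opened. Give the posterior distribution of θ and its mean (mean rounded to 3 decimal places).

The binomial likelihood is conjugate to the Beta prior: with 2 successes and 11 failures, the posterior is Beta(1+2, 1+11) = Beta(3, 12).
E[θ | data] = 3/(3+12) = 0.200.

Posterior: Beta(3, 12); mean ≈ 0.200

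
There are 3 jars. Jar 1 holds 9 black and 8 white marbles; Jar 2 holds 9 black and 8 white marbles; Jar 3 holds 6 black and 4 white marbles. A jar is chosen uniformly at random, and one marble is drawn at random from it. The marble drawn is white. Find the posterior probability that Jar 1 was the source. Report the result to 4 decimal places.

P(white|Jar 1) = 0.4706; P(white|Jar 2) = 0.4706; P(white|Jar 3) = 0.4.
Prior × likelihood for each source: 0.333333·0.4706=0.1569, 0.333333·0.4706=0.1569, 0.333333·0.4=0.1333. Summing gives P(white) = 0.44706.
P(Jar 1 | white) = 0.1569 / 0.44706 = 0.3509.

Posterior probability ≈ 0.3509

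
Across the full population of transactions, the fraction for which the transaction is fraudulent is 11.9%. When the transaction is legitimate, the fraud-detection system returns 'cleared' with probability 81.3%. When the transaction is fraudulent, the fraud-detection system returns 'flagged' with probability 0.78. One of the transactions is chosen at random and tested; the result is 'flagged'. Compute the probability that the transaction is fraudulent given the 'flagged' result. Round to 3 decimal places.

Write H for 'the transaction is fraudulent'. Prior odds H:¬H = 0.119/0.881 = 0.13507. For the 'flagged' outcome, the likelihood ratio is 0.78/0.187 = 4.1711.
Posterior odds = 0.13507 × 4.1711 = 0.56341, so P(H|E) = 0.56341/(1+0.56341) = 0.360.

P(H | E) ≈ 0.360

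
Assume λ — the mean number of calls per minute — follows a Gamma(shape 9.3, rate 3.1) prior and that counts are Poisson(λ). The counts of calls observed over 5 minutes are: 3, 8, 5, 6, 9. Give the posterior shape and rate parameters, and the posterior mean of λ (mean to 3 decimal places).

Total count ∑xᵢ = 31 over n = 5 minutes.
Gamma is conjugate to the Poisson likelihood: posterior is Gamma(shape = 9.3+31 = 40.3, rate = 3.1+5 = 8.1).
E[λ | data] = 40.3/8.1 = 4.975.

Posterior: Gamma(shape=40.3, rate=8.1); mean ≈ 4.975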